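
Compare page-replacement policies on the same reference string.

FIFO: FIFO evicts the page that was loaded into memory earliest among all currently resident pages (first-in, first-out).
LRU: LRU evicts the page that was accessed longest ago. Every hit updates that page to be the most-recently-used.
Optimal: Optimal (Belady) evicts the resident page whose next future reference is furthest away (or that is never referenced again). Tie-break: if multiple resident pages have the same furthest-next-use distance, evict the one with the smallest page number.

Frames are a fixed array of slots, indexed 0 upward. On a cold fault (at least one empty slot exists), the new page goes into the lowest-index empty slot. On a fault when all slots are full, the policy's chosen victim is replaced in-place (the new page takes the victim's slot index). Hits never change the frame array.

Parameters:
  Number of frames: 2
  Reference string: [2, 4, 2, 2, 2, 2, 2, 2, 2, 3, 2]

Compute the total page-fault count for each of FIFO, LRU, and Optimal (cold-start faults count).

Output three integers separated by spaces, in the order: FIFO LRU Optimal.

Answer: 4 3 3

Derivation:
--- FIFO ---
  step 0: ref 2 -> FAULT, frames=[2,-] (faults so far: 1)
  step 1: ref 4 -> FAULT, frames=[2,4] (faults so far: 2)
  step 2: ref 2 -> HIT, frames=[2,4] (faults so far: 2)
  step 3: ref 2 -> HIT, frames=[2,4] (faults so far: 2)
  step 4: ref 2 -> HIT, frames=[2,4] (faults so far: 2)
  step 5: ref 2 -> HIT, frames=[2,4] (faults so far: 2)
  step 6: ref 2 -> HIT, frames=[2,4] (faults so far: 2)
  step 7: ref 2 -> HIT, frames=[2,4] (faults so far: 2)
  step 8: ref 2 -> HIT, frames=[2,4] (faults so far: 2)
  step 9: ref 3 -> FAULT, evict 2, frames=[3,4] (faults so far: 3)
  step 10: ref 2 -> FAULT, evict 4, frames=[3,2] (faults so far: 4)
  FIFO total faults: 4
--- LRU ---
  step 0: ref 2 -> FAULT, frames=[2,-] (faults so far: 1)
  step 1: ref 4 -> FAULT, frames=[2,4] (faults so far: 2)
  step 2: ref 2 -> HIT, frames=[2,4] (faults so far: 2)
  step 3: ref 2 -> HIT, frames=[2,4] (faults so far: 2)
  step 4: ref 2 -> HIT, frames=[2,4] (faults so far: 2)
  step 5: ref 2 -> HIT, frames=[2,4] (faults so far: 2)
  step 6: ref 2 -> HIT, frames=[2,4] (faults so far: 2)
  step 7: ref 2 -> HIT, frames=[2,4] (faults so far: 2)
  step 8: ref 2 -> HIT, frames=[2,4] (faults so far: 2)
  step 9: ref 3 -> FAULT, evict 4, frames=[2,3] (faults so far: 3)
  step 10: ref 2 -> HIT, frames=[2,3] (faults so far: 3)
  LRU total faults: 3
--- Optimal ---
  step 0: ref 2 -> FAULT, frames=[2,-] (faults so far: 1)
  step 1: ref 4 -> FAULT, frames=[2,4] (faults so far: 2)
  step 2: ref 2 -> HIT, frames=[2,4] (faults so far: 2)
  step 3: ref 2 -> HIT, frames=[2,4] (faults so far: 2)
  step 4: ref 2 -> HIT, frames=[2,4] (faults so far: 2)
  step 5: ref 2 -> HIT, frames=[2,4] (faults so far: 2)
  step 6: ref 2 -> HIT, frames=[2,4] (faults so far: 2)
  step 7: ref 2 -> HIT, frames=[2,4] (faults so far: 2)
  step 8: ref 2 -> HIT, frames=[2,4] (faults so far: 2)
  step 9: ref 3 -> FAULT, evict 4, frames=[2,3] (faults so far: 3)
  step 10: ref 2 -> HIT, frames=[2,3] (faults so far: 3)
  Optimal total faults: 3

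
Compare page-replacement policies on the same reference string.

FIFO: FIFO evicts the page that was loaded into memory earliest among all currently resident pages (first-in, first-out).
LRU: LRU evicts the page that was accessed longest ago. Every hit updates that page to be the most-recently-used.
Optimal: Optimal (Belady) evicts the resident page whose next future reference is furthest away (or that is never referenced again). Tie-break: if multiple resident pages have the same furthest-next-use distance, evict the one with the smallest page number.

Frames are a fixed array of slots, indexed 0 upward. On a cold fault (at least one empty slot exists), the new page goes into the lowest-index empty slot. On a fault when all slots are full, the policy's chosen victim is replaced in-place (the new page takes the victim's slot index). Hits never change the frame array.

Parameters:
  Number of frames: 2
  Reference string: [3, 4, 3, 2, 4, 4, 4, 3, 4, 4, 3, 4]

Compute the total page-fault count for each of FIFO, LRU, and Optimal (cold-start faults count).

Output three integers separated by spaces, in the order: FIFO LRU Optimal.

--- FIFO ---
  step 0: ref 3 -> FAULT, frames=[3,-] (faults so far: 1)
  step 1: ref 4 -> FAULT, frames=[3,4] (faults so far: 2)
  step 2: ref 3 -> HIT, frames=[3,4] (faults so far: 2)
  step 3: ref 2 -> FAULT, evict 3, frames=[2,4] (faults so far: 3)
  step 4: ref 4 -> HIT, frames=[2,4] (faults so far: 3)
  step 5: ref 4 -> HIT, frames=[2,4] (faults so far: 3)
  step 6: ref 4 -> HIT, frames=[2,4] (faults so far: 3)
  step 7: ref 3 -> FAULT, evict 4, frames=[2,3] (faults so far: 4)
  step 8: ref 4 -> FAULT, evict 2, frames=[4,3] (faults so far: 5)
  step 9: ref 4 -> HIT, frames=[4,3] (faults so far: 5)
  step 10: ref 3 -> HIT, frames=[4,3] (faults so far: 5)
  step 11: ref 4 -> HIT, frames=[4,3] (faults so far: 5)
  FIFO total faults: 5
--- LRU ---
  step 0: ref 3 -> FAULT, frames=[3,-] (faults so far: 1)
  step 1: ref 4 -> FAULT, frames=[3,4] (faults so far: 2)
  step 2: ref 3 -> HIT, frames=[3,4] (faults so far: 2)
  step 3: ref 2 -> FAULT, evict 4, frames=[3,2] (faults so far: 3)
  step 4: ref 4 -> FAULT, evict 3, frames=[4,2] (faults so far: 4)
  step 5: ref 4 -> HIT, frames=[4,2] (faults so far: 4)
  step 6: ref 4 -> HIT, frames=[4,2] (faults so far: 4)
  step 7: ref 3 -> FAULT, evict 2, frames=[4,3] (faults so far: 5)
  step 8: ref 4 -> HIT, frames=[4,3] (faults so far: 5)
  step 9: ref 4 -> HIT, frames=[4,3] (faults so far: 5)
  step 10: ref 3 -> HIT, frames=[4,3] (faults so far: 5)
  step 11: ref 4 -> HIT, frames=[4,3] (faults so far: 5)
  LRU total faults: 5
--- Optimal ---
  step 0: ref 3 -> FAULT, frames=[3,-] (faults so far: 1)
  step 1: ref 4 -> FAULT, frames=[3,4] (faults so far: 2)
  step 2: ref 3 -> HIT, frames=[3,4] (faults so far: 2)
  step 3: ref 2 -> FAULT, evict 3, frames=[2,4] (faults so far: 3)
  step 4: ref 4 -> HIT, frames=[2,4] (faults so far: 3)
  step 5: ref 4 -> HIT, frames=[2,4] (faults so far: 3)
  step 6: ref 4 -> HIT, frames=[2,4] (faults so far: 3)
  step 7: ref 3 -> FAULT, evict 2, frames=[3,4] (faults so far: 4)
  step 8: ref 4 -> HIT, frames=[3,4] (faults so far: 4)
  step 9: ref 4 -> HIT, frames=[3,4] (faults so far: 4)
  step 10: ref 3 -> HIT, frames=[3,4] (faults so far: 4)
  step 11: ref 4 -> HIT, frames=[3,4] (faults so far: 4)
  Optimal total faults: 4

Answer: 5 5 4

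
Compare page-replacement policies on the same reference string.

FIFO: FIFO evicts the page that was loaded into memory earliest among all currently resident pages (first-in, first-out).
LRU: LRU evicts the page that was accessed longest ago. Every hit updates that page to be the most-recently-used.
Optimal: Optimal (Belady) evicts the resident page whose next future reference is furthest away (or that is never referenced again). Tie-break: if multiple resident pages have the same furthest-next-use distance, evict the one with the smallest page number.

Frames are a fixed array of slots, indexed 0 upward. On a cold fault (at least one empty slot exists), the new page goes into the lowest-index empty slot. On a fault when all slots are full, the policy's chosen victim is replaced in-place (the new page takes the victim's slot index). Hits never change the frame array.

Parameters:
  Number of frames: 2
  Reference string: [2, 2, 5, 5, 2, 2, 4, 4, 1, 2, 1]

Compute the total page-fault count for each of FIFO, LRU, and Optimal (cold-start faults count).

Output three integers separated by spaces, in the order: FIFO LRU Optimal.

Answer: 5 5 4

Derivation:
--- FIFO ---
  step 0: ref 2 -> FAULT, frames=[2,-] (faults so far: 1)
  step 1: ref 2 -> HIT, frames=[2,-] (faults so far: 1)
  step 2: ref 5 -> FAULT, frames=[2,5] (faults so far: 2)
  step 3: ref 5 -> HIT, frames=[2,5] (faults so far: 2)
  step 4: ref 2 -> HIT, frames=[2,5] (faults so far: 2)
  step 5: ref 2 -> HIT, frames=[2,5] (faults so far: 2)
  step 6: ref 4 -> FAULT, evict 2, frames=[4,5] (faults so far: 3)
  step 7: ref 4 -> HIT, frames=[4,5] (faults so far: 3)
  step 8: ref 1 -> FAULT, evict 5, frames=[4,1] (faults so far: 4)
  step 9: ref 2 -> FAULT, evict 4, frames=[2,1] (faults so far: 5)
  step 10: ref 1 -> HIT, frames=[2,1] (faults so far: 5)
  FIFO total faults: 5
--- LRU ---
  step 0: ref 2 -> FAULT, frames=[2,-] (faults so far: 1)
  step 1: ref 2 -> HIT, frames=[2,-] (faults so far: 1)
  step 2: ref 5 -> FAULT, frames=[2,5] (faults so far: 2)
  step 3: ref 5 -> HIT, frames=[2,5] (faults so far: 2)
  step 4: ref 2 -> HIT, frames=[2,5] (faults so far: 2)
  step 5: ref 2 -> HIT, frames=[2,5] (faults so far: 2)
  step 6: ref 4 -> FAULT, evict 5, frames=[2,4] (faults so far: 3)
  step 7: ref 4 -> HIT, frames=[2,4] (faults so far: 3)
  step 8: ref 1 -> FAULT, evict 2, frames=[1,4] (faults so far: 4)
  step 9: ref 2 -> FAULT, evict 4, frames=[1,2] (faults so far: 5)
  step 10: ref 1 -> HIT, frames=[1,2] (faults so far: 5)
  LRU total faults: 5
--- Optimal ---
  step 0: ref 2 -> FAULT, frames=[2,-] (faults so far: 1)
  step 1: ref 2 -> HIT, frames=[2,-] (faults so far: 1)
  step 2: ref 5 -> FAULT, frames=[2,5] (faults so far: 2)
  step 3: ref 5 -> HIT, frames=[2,5] (faults so far: 2)
  step 4: ref 2 -> HIT, frames=[2,5] (faults so far: 2)
  step 5: ref 2 -> HIT, frames=[2,5] (faults so far: 2)
  step 6: ref 4 -> FAULT, evict 5, frames=[2,4] (faults so far: 3)
  step 7: ref 4 -> HIT, frames=[2,4] (faults so far: 3)
  step 8: ref 1 -> FAULT, evict 4, frames=[2,1] (faults so far: 4)
  step 9: ref 2 -> HIT, frames=[2,1] (faults so far: 4)
  step 10: ref 1 -> HIT, frames=[2,1] (faults so far: 4)
  Optimal total faults: 4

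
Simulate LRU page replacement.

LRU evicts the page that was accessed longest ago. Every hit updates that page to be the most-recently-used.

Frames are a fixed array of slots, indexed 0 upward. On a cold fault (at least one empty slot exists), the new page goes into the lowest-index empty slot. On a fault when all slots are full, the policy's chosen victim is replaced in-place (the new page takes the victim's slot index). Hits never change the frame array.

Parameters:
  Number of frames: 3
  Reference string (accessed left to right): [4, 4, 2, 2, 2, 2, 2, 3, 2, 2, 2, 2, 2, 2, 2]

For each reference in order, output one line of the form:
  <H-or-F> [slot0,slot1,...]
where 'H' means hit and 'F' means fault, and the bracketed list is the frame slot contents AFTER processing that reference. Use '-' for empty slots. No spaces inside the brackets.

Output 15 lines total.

F [4,-,-]
H [4,-,-]
F [4,2,-]
H [4,2,-]
H [4,2,-]
H [4,2,-]
H [4,2,-]
F [4,2,3]
H [4,2,3]
H [4,2,3]
H [4,2,3]
H [4,2,3]
H [4,2,3]
H [4,2,3]
H [4,2,3]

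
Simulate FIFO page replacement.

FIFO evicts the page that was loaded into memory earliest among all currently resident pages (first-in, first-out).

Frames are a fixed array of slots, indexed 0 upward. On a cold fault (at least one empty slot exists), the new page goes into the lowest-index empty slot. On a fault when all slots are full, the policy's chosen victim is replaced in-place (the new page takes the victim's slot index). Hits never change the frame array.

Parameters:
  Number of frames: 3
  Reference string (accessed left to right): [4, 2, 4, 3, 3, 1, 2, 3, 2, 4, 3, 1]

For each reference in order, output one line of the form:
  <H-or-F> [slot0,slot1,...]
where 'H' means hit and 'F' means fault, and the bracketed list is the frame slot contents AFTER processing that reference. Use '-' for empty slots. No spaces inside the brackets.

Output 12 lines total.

F [4,-,-]
F [4,2,-]
H [4,2,-]
F [4,2,3]
H [4,2,3]
F [1,2,3]
H [1,2,3]
H [1,2,3]
H [1,2,3]
F [1,4,3]
H [1,4,3]
H [1,4,3]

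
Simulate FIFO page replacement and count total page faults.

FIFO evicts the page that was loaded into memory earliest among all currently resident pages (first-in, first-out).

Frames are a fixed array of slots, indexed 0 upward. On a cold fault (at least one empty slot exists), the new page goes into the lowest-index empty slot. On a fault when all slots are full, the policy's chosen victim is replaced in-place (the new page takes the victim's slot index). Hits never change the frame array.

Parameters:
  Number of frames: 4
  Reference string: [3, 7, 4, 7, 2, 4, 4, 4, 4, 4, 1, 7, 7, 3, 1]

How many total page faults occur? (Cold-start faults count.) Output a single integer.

Step 0: ref 3 → FAULT, frames=[3,-,-,-]
Step 1: ref 7 → FAULT, frames=[3,7,-,-]
Step 2: ref 4 → FAULT, frames=[3,7,4,-]
Step 3: ref 7 → HIT, frames=[3,7,4,-]
Step 4: ref 2 → FAULT, frames=[3,7,4,2]
Step 5: ref 4 → HIT, frames=[3,7,4,2]
Step 6: ref 4 → HIT, frames=[3,7,4,2]
Step 7: ref 4 → HIT, frames=[3,7,4,2]
Step 8: ref 4 → HIT, frames=[3,7,4,2]
Step 9: ref 4 → HIT, frames=[3,7,4,2]
Step 10: ref 1 → FAULT (evict 3), frames=[1,7,4,2]
Step 11: ref 7 → HIT, frames=[1,7,4,2]
Step 12: ref 7 → HIT, frames=[1,7,4,2]
Step 13: ref 3 → FAULT (evict 7), frames=[1,3,4,2]
Step 14: ref 1 → HIT, frames=[1,3,4,2]
Total faults: 6

Answer: 6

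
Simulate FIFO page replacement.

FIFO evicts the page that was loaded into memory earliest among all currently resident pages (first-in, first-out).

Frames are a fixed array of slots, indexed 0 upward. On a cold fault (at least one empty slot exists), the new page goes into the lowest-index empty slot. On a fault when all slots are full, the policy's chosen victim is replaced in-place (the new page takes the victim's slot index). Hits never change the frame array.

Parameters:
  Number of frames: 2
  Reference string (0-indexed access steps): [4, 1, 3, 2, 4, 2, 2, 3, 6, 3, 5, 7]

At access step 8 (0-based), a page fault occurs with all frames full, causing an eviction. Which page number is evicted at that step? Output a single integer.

Step 0: ref 4 -> FAULT, frames=[4,-]
Step 1: ref 1 -> FAULT, frames=[4,1]
Step 2: ref 3 -> FAULT, evict 4, frames=[3,1]
Step 3: ref 2 -> FAULT, evict 1, frames=[3,2]
Step 4: ref 4 -> FAULT, evict 3, frames=[4,2]
Step 5: ref 2 -> HIT, frames=[4,2]
Step 6: ref 2 -> HIT, frames=[4,2]
Step 7: ref 3 -> FAULT, evict 2, frames=[4,3]
Step 8: ref 6 -> FAULT, evict 4, frames=[6,3]
At step 8: evicted page 4

Answer: 4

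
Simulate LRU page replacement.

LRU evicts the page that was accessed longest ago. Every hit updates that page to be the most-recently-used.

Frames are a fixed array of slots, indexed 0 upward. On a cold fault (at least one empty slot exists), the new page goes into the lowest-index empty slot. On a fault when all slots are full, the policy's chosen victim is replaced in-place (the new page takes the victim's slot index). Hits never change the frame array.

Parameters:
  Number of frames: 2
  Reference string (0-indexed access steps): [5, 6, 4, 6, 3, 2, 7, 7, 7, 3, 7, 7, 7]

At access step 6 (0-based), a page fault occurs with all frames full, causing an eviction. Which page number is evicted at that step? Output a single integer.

Step 0: ref 5 -> FAULT, frames=[5,-]
Step 1: ref 6 -> FAULT, frames=[5,6]
Step 2: ref 4 -> FAULT, evict 5, frames=[4,6]
Step 3: ref 6 -> HIT, frames=[4,6]
Step 4: ref 3 -> FAULT, evict 4, frames=[3,6]
Step 5: ref 2 -> FAULT, evict 6, frames=[3,2]
Step 6: ref 7 -> FAULT, evict 3, frames=[7,2]
At step 6: evicted page 3

Answer: 3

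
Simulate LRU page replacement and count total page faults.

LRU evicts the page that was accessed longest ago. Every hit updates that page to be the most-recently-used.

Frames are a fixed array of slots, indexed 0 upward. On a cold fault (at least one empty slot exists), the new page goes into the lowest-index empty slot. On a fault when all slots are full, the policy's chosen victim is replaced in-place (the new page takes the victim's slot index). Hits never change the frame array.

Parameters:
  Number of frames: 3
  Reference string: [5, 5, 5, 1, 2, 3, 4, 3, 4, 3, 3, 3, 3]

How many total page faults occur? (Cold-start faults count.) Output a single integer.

Answer: 5

Derivation:
Step 0: ref 5 → FAULT, frames=[5,-,-]
Step 1: ref 5 → HIT, frames=[5,-,-]
Step 2: ref 5 → HIT, frames=[5,-,-]
Step 3: ref 1 → FAULT, frames=[5,1,-]
Step 4: ref 2 → FAULT, frames=[5,1,2]
Step 5: ref 3 → FAULT (evict 5), frames=[3,1,2]
Step 6: ref 4 → FAULT (evict 1), frames=[3,4,2]
Step 7: ref 3 → HIT, frames=[3,4,2]
Step 8: ref 4 → HIT, frames=[3,4,2]
Step 9: ref 3 → HIT, frames=[3,4,2]
Step 10: ref 3 → HIT, frames=[3,4,2]
Step 11: ref 3 → HIT, frames=[3,4,2]
Step 12: ref 3 → HIT, frames=[3,4,2]
Total faults: 5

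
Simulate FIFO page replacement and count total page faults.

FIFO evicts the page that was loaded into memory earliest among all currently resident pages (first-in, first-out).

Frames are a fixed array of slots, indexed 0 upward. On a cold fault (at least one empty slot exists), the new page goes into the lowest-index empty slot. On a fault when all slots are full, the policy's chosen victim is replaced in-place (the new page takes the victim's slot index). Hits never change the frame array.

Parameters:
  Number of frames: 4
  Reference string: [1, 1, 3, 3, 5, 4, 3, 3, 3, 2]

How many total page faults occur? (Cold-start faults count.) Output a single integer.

Answer: 5

Derivation:
Step 0: ref 1 → FAULT, frames=[1,-,-,-]
Step 1: ref 1 → HIT, frames=[1,-,-,-]
Step 2: ref 3 → FAULT, frames=[1,3,-,-]
Step 3: ref 3 → HIT, frames=[1,3,-,-]
Step 4: ref 5 → FAULT, frames=[1,3,5,-]
Step 5: ref 4 → FAULT, frames=[1,3,5,4]
Step 6: ref 3 → HIT, frames=[1,3,5,4]
Step 7: ref 3 → HIT, frames=[1,3,5,4]
Step 8: ref 3 → HIT, frames=[1,3,5,4]
Step 9: ref 2 → FAULT (evict 1), frames=[2,3,5,4]
Total faults: 5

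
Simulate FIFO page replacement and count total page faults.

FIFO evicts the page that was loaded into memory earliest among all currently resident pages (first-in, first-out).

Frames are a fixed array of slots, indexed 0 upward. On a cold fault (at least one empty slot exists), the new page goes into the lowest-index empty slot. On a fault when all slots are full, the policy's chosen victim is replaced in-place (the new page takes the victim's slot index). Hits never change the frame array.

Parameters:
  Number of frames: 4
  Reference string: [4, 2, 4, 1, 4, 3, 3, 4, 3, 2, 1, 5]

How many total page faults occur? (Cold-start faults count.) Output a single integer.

Answer: 5

Derivation:
Step 0: ref 4 → FAULT, frames=[4,-,-,-]
Step 1: ref 2 → FAULT, frames=[4,2,-,-]
Step 2: ref 4 → HIT, frames=[4,2,-,-]
Step 3: ref 1 → FAULT, frames=[4,2,1,-]
Step 4: ref 4 → HIT, frames=[4,2,1,-]
Step 5: ref 3 → FAULT, frames=[4,2,1,3]
Step 6: ref 3 → HIT, frames=[4,2,1,3]
Step 7: ref 4 → HIT, frames=[4,2,1,3]
Step 8: ref 3 → HIT, frames=[4,2,1,3]
Step 9: ref 2 → HIT, frames=[4,2,1,3]
Step 10: ref 1 → HIT, frames=[4,2,1,3]
Step 11: ref 5 → FAULT (evict 4), frames=[5,2,1,3]
Total faults: 5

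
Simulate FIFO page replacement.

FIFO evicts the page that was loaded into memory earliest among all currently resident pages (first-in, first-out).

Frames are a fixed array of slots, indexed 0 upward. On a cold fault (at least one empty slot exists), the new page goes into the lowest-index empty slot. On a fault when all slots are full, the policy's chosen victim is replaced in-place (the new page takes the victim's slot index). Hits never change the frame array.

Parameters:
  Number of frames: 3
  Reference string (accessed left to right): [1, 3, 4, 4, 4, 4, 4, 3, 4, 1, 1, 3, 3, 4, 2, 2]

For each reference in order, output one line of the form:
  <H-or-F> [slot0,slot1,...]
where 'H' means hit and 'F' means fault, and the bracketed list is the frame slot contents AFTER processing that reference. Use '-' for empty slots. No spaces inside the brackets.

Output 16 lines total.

F [1,-,-]
F [1,3,-]
F [1,3,4]
H [1,3,4]
H [1,3,4]
H [1,3,4]
H [1,3,4]
H [1,3,4]
H [1,3,4]
H [1,3,4]
H [1,3,4]
H [1,3,4]
H [1,3,4]
H [1,3,4]
F [2,3,4]
H [2,3,4]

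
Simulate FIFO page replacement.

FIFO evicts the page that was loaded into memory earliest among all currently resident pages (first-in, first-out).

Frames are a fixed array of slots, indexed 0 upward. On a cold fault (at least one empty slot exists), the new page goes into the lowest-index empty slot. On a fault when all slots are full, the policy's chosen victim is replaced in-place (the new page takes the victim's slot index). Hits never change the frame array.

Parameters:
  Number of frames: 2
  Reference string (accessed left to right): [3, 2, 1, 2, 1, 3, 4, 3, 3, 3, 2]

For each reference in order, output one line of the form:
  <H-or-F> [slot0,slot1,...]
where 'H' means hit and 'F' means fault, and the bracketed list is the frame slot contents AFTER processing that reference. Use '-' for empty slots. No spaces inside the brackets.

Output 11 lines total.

F [3,-]
F [3,2]
F [1,2]
H [1,2]
H [1,2]
F [1,3]
F [4,3]
H [4,3]
H [4,3]
H [4,3]
F [4,2]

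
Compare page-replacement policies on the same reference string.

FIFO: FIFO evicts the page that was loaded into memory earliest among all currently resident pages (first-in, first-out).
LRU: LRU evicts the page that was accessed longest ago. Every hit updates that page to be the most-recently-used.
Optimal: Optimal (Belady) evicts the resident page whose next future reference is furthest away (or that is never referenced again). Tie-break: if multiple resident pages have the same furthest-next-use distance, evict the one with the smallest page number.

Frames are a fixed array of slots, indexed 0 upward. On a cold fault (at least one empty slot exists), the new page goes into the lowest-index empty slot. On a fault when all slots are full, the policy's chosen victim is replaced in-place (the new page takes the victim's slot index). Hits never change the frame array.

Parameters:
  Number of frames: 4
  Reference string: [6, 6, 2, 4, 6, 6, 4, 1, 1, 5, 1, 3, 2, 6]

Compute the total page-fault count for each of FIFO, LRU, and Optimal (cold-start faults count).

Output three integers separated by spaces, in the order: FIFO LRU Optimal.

--- FIFO ---
  step 0: ref 6 -> FAULT, frames=[6,-,-,-] (faults so far: 1)
  step 1: ref 6 -> HIT, frames=[6,-,-,-] (faults so far: 1)
  step 2: ref 2 -> FAULT, frames=[6,2,-,-] (faults so far: 2)
  step 3: ref 4 -> FAULT, frames=[6,2,4,-] (faults so far: 3)
  step 4: ref 6 -> HIT, frames=[6,2,4,-] (faults so far: 3)
  step 5: ref 6 -> HIT, frames=[6,2,4,-] (faults so far: 3)
  step 6: ref 4 -> HIT, frames=[6,2,4,-] (faults so far: 3)
  step 7: ref 1 -> FAULT, frames=[6,2,4,1] (faults so far: 4)
  step 8: ref 1 -> HIT, frames=[6,2,4,1] (faults so far: 4)
  step 9: ref 5 -> FAULT, evict 6, frames=[5,2,4,1] (faults so far: 5)
  step 10: ref 1 -> HIT, frames=[5,2,4,1] (faults so far: 5)
  step 11: ref 3 -> FAULT, evict 2, frames=[5,3,4,1] (faults so far: 6)
  step 12: ref 2 -> FAULT, evict 4, frames=[5,3,2,1] (faults so far: 7)
  step 13: ref 6 -> FAULT, evict 1, frames=[5,3,2,6] (faults so far: 8)
  FIFO total faults: 8
--- LRU ---
  step 0: ref 6 -> FAULT, frames=[6,-,-,-] (faults so far: 1)
  step 1: ref 6 -> HIT, frames=[6,-,-,-] (faults so far: 1)
  step 2: ref 2 -> FAULT, frames=[6,2,-,-] (faults so far: 2)
  step 3: ref 4 -> FAULT, frames=[6,2,4,-] (faults so far: 3)
  step 4: ref 6 -> HIT, frames=[6,2,4,-] (faults so far: 3)
  step 5: ref 6 -> HIT, frames=[6,2,4,-] (faults so far: 3)
  step 6: ref 4 -> HIT, frames=[6,2,4,-] (faults so far: 3)
  step 7: ref 1 -> FAULT, frames=[6,2,4,1] (faults so far: 4)
  step 8: ref 1 -> HIT, frames=[6,2,4,1] (faults so far: 4)
  step 9: ref 5 -> FAULT, evict 2, frames=[6,5,4,1] (faults so far: 5)
  step 10: ref 1 -> HIT, frames=[6,5,4,1] (faults so far: 5)
  step 11: ref 3 -> FAULT, evict 6, frames=[3,5,4,1] (faults so far: 6)
  step 12: ref 2 -> FAULT, evict 4, frames=[3,5,2,1] (faults so far: 7)
  step 13: ref 6 -> FAULT, evict 5, frames=[3,6,2,1] (faults so far: 8)
  LRU total faults: 8
--- Optimal ---
  step 0: ref 6 -> FAULT, frames=[6,-,-,-] (faults so far: 1)
  step 1: ref 6 -> HIT, frames=[6,-,-,-] (faults so far: 1)
  step 2: ref 2 -> FAULT, frames=[6,2,-,-] (faults so far: 2)
  step 3: ref 4 -> FAULT, frames=[6,2,4,-] (faults so far: 3)
  step 4: ref 6 -> HIT, frames=[6,2,4,-] (faults so far: 3)
  step 5: ref 6 -> HIT, frames=[6,2,4,-] (faults so far: 3)
  step 6: ref 4 -> HIT, frames=[6,2,4,-] (faults so far: 3)
  step 7: ref 1 -> FAULT, frames=[6,2,4,1] (faults so far: 4)
  step 8: ref 1 -> HIT, frames=[6,2,4,1] (faults so far: 4)
  step 9: ref 5 -> FAULT, evict 4, frames=[6,2,5,1] (faults so far: 5)
  step 10: ref 1 -> HIT, frames=[6,2,5,1] (faults so far: 5)
  step 11: ref 3 -> FAULT, evict 1, frames=[6,2,5,3] (faults so far: 6)
  step 12: ref 2 -> HIT, frames=[6,2,5,3] (faults so far: 6)
  step 13: ref 6 -> HIT, frames=[6,2,5,3] (faults so far: 6)
  Optimal total faults: 6

Answer: 8 8 6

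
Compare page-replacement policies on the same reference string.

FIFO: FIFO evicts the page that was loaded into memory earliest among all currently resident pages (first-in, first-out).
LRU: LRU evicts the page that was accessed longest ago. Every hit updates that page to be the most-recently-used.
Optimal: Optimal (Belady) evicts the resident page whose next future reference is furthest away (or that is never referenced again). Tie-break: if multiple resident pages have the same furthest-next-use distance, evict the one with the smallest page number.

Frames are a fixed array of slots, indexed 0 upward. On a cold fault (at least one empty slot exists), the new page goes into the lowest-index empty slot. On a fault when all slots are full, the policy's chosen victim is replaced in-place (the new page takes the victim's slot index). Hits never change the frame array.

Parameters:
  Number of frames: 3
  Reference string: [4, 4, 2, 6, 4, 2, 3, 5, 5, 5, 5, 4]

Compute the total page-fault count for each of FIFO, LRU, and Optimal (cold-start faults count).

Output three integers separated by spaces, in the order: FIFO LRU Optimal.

Answer: 6 6 5

Derivation:
--- FIFO ---
  step 0: ref 4 -> FAULT, frames=[4,-,-] (faults so far: 1)
  step 1: ref 4 -> HIT, frames=[4,-,-] (faults so far: 1)
  step 2: ref 2 -> FAULT, frames=[4,2,-] (faults so far: 2)
  step 3: ref 6 -> FAULT, frames=[4,2,6] (faults so far: 3)
  step 4: ref 4 -> HIT, frames=[4,2,6] (faults so far: 3)
  step 5: ref 2 -> HIT, frames=[4,2,6] (faults so far: 3)
  step 6: ref 3 -> FAULT, evict 4, frames=[3,2,6] (faults so far: 4)
  step 7: ref 5 -> FAULT, evict 2, frames=[3,5,6] (faults so far: 5)
  step 8: ref 5 -> HIT, frames=[3,5,6] (faults so far: 5)
  step 9: ref 5 -> HIT, frames=[3,5,6] (faults so far: 5)
  step 10: ref 5 -> HIT, frames=[3,5,6] (faults so far: 5)
  step 11: ref 4 -> FAULT, evict 6, frames=[3,5,4] (faults so far: 6)
  FIFO total faults: 6
--- LRU ---
  step 0: ref 4 -> FAULT, frames=[4,-,-] (faults so far: 1)
  step 1: ref 4 -> HIT, frames=[4,-,-] (faults so far: 1)
  step 2: ref 2 -> FAULT, frames=[4,2,-] (faults so far: 2)
  step 3: ref 6 -> FAULT, frames=[4,2,6] (faults so far: 3)
  step 4: ref 4 -> HIT, frames=[4,2,6] (faults so far: 3)
  step 5: ref 2 -> HIT, frames=[4,2,6] (faults so far: 3)
  step 6: ref 3 -> FAULT, evict 6, frames=[4,2,3] (faults so far: 4)
  step 7: ref 5 -> FAULT, evict 4, frames=[5,2,3] (faults so far: 5)
  step 8: ref 5 -> HIT, frames=[5,2,3] (faults so far: 5)
  step 9: ref 5 -> HIT, frames=[5,2,3] (faults so far: 5)
  step 10: ref 5 -> HIT, frames=[5,2,3] (faults so far: 5)
  step 11: ref 4 -> FAULT, evict 2, frames=[5,4,3] (faults so far: 6)
  LRU total faults: 6
--- Optimal ---
  step 0: ref 4 -> FAULT, frames=[4,-,-] (faults so far: 1)
  step 1: ref 4 -> HIT, frames=[4,-,-] (faults so far: 1)
  step 2: ref 2 -> FAULT, frames=[4,2,-] (faults so far: 2)
  step 3: ref 6 -> FAULT, frames=[4,2,6] (faults so far: 3)
  step 4: ref 4 -> HIT, frames=[4,2,6] (faults so far: 3)
  step 5: ref 2 -> HIT, frames=[4,2,6] (faults so far: 3)
  step 6: ref 3 -> FAULT, evict 2, frames=[4,3,6] (faults so far: 4)
  step 7: ref 5 -> FAULT, evict 3, frames=[4,5,6] (faults so far: 5)
  step 8: ref 5 -> HIT, frames=[4,5,6] (faults so far: 5)
  step 9: ref 5 -> HIT, frames=[4,5,6] (faults so far: 5)
  step 10: ref 5 -> HIT, frames=[4,5,6] (faults so far: 5)
  step 11: ref 4 -> HIT, frames=[4,5,6] (faults so far: 5)
  Optimal total faults: 5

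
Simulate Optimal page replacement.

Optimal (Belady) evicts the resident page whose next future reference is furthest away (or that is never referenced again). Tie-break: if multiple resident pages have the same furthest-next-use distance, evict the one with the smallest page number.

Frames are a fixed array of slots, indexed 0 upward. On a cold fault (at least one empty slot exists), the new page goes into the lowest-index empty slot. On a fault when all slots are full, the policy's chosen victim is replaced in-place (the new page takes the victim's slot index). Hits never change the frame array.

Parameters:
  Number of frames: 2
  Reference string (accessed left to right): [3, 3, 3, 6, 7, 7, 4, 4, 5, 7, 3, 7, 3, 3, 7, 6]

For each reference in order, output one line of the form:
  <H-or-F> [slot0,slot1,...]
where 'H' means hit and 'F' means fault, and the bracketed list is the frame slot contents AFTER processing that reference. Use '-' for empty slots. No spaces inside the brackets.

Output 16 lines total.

F [3,-]
H [3,-]
H [3,-]
F [3,6]
F [3,7]
H [3,7]
F [4,7]
H [4,7]
F [5,7]
H [5,7]
F [3,7]
H [3,7]
H [3,7]
H [3,7]
H [3,7]
F [6,7]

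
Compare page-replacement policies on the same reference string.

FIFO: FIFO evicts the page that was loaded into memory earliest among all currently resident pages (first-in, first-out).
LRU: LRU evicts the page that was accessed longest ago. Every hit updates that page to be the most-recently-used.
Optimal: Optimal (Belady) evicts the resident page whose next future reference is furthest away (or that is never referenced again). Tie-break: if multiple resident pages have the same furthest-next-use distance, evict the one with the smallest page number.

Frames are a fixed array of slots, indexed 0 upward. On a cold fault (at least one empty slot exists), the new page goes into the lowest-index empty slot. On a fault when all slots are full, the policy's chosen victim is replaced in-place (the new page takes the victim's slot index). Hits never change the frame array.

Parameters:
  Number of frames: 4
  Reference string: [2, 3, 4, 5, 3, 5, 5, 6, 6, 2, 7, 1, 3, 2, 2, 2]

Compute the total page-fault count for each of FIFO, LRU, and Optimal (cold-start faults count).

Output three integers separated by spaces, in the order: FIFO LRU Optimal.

Answer: 9 9 7

Derivation:
--- FIFO ---
  step 0: ref 2 -> FAULT, frames=[2,-,-,-] (faults so far: 1)
  step 1: ref 3 -> FAULT, frames=[2,3,-,-] (faults so far: 2)
  step 2: ref 4 -> FAULT, frames=[2,3,4,-] (faults so far: 3)
  step 3: ref 5 -> FAULT, frames=[2,3,4,5] (faults so far: 4)
  step 4: ref 3 -> HIT, frames=[2,3,4,5] (faults so far: 4)
  step 5: ref 5 -> HIT, frames=[2,3,4,5] (faults so far: 4)
  step 6: ref 5 -> HIT, frames=[2,3,4,5] (faults so far: 4)
  step 7: ref 6 -> FAULT, evict 2, frames=[6,3,4,5] (faults so far: 5)
  step 8: ref 6 -> HIT, frames=[6,3,4,5] (faults so far: 5)
  step 9: ref 2 -> FAULT, evict 3, frames=[6,2,4,5] (faults so far: 6)
  step 10: ref 7 -> FAULT, evict 4, frames=[6,2,7,5] (faults so far: 7)
  step 11: ref 1 -> FAULT, evict 5, frames=[6,2,7,1] (faults so far: 8)
  step 12: ref 3 -> FAULT, evict 6, frames=[3,2,7,1] (faults so far: 9)
  step 13: ref 2 -> HIT, frames=[3,2,7,1] (faults so far: 9)
  step 14: ref 2 -> HIT, frames=[3,2,7,1] (faults so far: 9)
  step 15: ref 2 -> HIT, frames=[3,2,7,1] (faults so far: 9)
  FIFO total faults: 9
--- LRU ---
  step 0: ref 2 -> FAULT, frames=[2,-,-,-] (faults so far: 1)
  step 1: ref 3 -> FAULT, frames=[2,3,-,-] (faults so far: 2)
  step 2: ref 4 -> FAULT, frames=[2,3,4,-] (faults so far: 3)
  step 3: ref 5 -> FAULT, frames=[2,3,4,5] (faults so far: 4)
  step 4: ref 3 -> HIT, frames=[2,3,4,5] (faults so far: 4)
  step 5: ref 5 -> HIT, frames=[2,3,4,5] (faults so far: 4)
  step 6: ref 5 -> HIT, frames=[2,3,4,5] (faults so far: 4)
  step 7: ref 6 -> FAULT, evict 2, frames=[6,3,4,5] (faults so far: 5)
  step 8: ref 6 -> HIT, frames=[6,3,4,5] (faults so far: 5)
  step 9: ref 2 -> FAULT, evict 4, frames=[6,3,2,5] (faults so far: 6)
  step 10: ref 7 -> FAULT, evict 3, frames=[6,7,2,5] (faults so far: 7)
  step 11: ref 1 -> FAULT, evict 5, frames=[6,7,2,1] (faults so far: 8)
  step 12: ref 3 -> FAULT, evict 6, frames=[3,7,2,1] (faults so far: 9)
  step 13: ref 2 -> HIT, frames=[3,7,2,1] (faults so far: 9)
  step 14: ref 2 -> HIT, frames=[3,7,2,1] (faults so far: 9)
  step 15: ref 2 -> HIT, frames=[3,7,2,1] (faults so far: 9)
  LRU total faults: 9
--- Optimal ---
  step 0: ref 2 -> FAULT, frames=[2,-,-,-] (faults so far: 1)
  step 1: ref 3 -> FAULT, frames=[2,3,-,-] (faults so far: 2)
  step 2: ref 4 -> FAULT, frames=[2,3,4,-] (faults so far: 3)
  step 3: ref 5 -> FAULT, frames=[2,3,4,5] (faults so far: 4)
  step 4: ref 3 -> HIT, frames=[2,3,4,5] (faults so far: 4)
  step 5: ref 5 -> HIT, frames=[2,3,4,5] (faults so far: 4)
  step 6: ref 5 -> HIT, frames=[2,3,4,5] (faults so far: 4)
  step 7: ref 6 -> FAULT, evict 4, frames=[2,3,6,5] (faults so far: 5)
  step 8: ref 6 -> HIT, frames=[2,3,6,5] (faults so far: 5)
  step 9: ref 2 -> HIT, frames=[2,3,6,5] (faults so far: 5)
  step 10: ref 7 -> FAULT, evict 5, frames=[2,3,6,7] (faults so far: 6)
  step 11: ref 1 -> FAULT, evict 6, frames=[2,3,1,7] (faults so far: 7)
  step 12: ref 3 -> HIT, frames=[2,3,1,7] (faults so far: 7)
  step 13: ref 2 -> HIT, frames=[2,3,1,7] (faults so far: 7)
  step 14: ref 2 -> HIT, frames=[2,3,1,7] (faults so far: 7)
  step 15: ref 2 -> HIT, frames=[2,3,1,7] (faults so far: 7)
  Optimal total faults: 7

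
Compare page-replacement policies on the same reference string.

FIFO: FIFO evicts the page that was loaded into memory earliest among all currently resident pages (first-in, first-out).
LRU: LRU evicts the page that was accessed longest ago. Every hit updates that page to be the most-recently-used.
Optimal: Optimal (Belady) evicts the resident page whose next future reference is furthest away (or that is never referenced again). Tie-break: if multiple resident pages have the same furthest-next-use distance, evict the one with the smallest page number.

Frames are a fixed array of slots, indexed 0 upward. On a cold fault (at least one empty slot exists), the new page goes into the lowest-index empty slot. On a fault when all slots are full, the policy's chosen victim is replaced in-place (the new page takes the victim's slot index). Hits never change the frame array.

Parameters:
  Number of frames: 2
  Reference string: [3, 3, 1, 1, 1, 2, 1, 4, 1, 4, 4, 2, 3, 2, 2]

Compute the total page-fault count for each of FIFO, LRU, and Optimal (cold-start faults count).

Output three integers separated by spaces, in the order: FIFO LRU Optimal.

Answer: 7 6 6

Derivation:
--- FIFO ---
  step 0: ref 3 -> FAULT, frames=[3,-] (faults so far: 1)
  step 1: ref 3 -> HIT, frames=[3,-] (faults so far: 1)
  step 2: ref 1 -> FAULT, frames=[3,1] (faults so far: 2)
  step 3: ref 1 -> HIT, frames=[3,1] (faults so far: 2)
  step 4: ref 1 -> HIT, frames=[3,1] (faults so far: 2)
  step 5: ref 2 -> FAULT, evict 3, frames=[2,1] (faults so far: 3)
  step 6: ref 1 -> HIT, frames=[2,1] (faults so far: 3)
  step 7: ref 4 -> FAULT, evict 1, frames=[2,4] (faults so far: 4)
  step 8: ref 1 -> FAULT, evict 2, frames=[1,4] (faults so far: 5)
  step 9: ref 4 -> HIT, frames=[1,4] (faults so far: 5)
  step 10: ref 4 -> HIT, frames=[1,4] (faults so far: 5)
  step 11: ref 2 -> FAULT, evict 4, frames=[1,2] (faults so far: 6)
  step 12: ref 3 -> FAULT, evict 1, frames=[3,2] (faults so far: 7)
  step 13: ref 2 -> HIT, frames=[3,2] (faults so far: 7)
  step 14: ref 2 -> HIT, frames=[3,2] (faults so far: 7)
  FIFO total faults: 7
--- LRU ---
  step 0: ref 3 -> FAULT, frames=[3,-] (faults so far: 1)
  step 1: ref 3 -> HIT, frames=[3,-] (faults so far: 1)
  step 2: ref 1 -> FAULT, frames=[3,1] (faults so far: 2)
  step 3: ref 1 -> HIT, frames=[3,1] (faults so far: 2)
  step 4: ref 1 -> HIT, frames=[3,1] (faults so far: 2)
  step 5: ref 2 -> FAULT, evict 3, frames=[2,1] (faults so far: 3)
  step 6: ref 1 -> HIT, frames=[2,1] (faults so far: 3)
  step 7: ref 4 -> FAULT, evict 2, frames=[4,1] (faults so far: 4)
  step 8: ref 1 -> HIT, frames=[4,1] (faults so far: 4)
  step 9: ref 4 -> HIT, frames=[4,1] (faults so far: 4)
  step 10: ref 4 -> HIT, frames=[4,1] (faults so far: 4)
  step 11: ref 2 -> FAULT, evict 1, frames=[4,2] (faults so far: 5)
  step 12: ref 3 -> FAULT, evict 4, frames=[3,2] (faults so far: 6)
  step 13: ref 2 -> HIT, frames=[3,2] (faults so far: 6)
  step 14: ref 2 -> HIT, frames=[3,2] (faults so far: 6)
  LRU total faults: 6
--- Optimal ---
  step 0: ref 3 -> FAULT, frames=[3,-] (faults so far: 1)
  step 1: ref 3 -> HIT, frames=[3,-] (faults so far: 1)
  step 2: ref 1 -> FAULT, frames=[3,1] (faults so far: 2)
  step 3: ref 1 -> HIT, frames=[3,1] (faults so far: 2)
  step 4: ref 1 -> HIT, frames=[3,1] (faults so far: 2)
  step 5: ref 2 -> FAULT, evict 3, frames=[2,1] (faults so far: 3)
  step 6: ref 1 -> HIT, frames=[2,1] (faults so far: 3)
  step 7: ref 4 -> FAULT, evict 2, frames=[4,1] (faults so far: 4)
  step 8: ref 1 -> HIT, frames=[4,1] (faults so far: 4)
  step 9: ref 4 -> HIT, frames=[4,1] (faults so far: 4)
  step 10: ref 4 -> HIT, frames=[4,1] (faults so far: 4)
  step 11: ref 2 -> FAULT, evict 1, frames=[4,2] (faults so far: 5)
  step 12: ref 3 -> FAULT, evict 4, frames=[3,2] (faults so far: 6)
  step 13: ref 2 -> HIT, frames=[3,2] (faults so far: 6)
  step 14: ref 2 -> HIT, frames=[3,2] (faults so far: 6)
  Optimal total faults: 6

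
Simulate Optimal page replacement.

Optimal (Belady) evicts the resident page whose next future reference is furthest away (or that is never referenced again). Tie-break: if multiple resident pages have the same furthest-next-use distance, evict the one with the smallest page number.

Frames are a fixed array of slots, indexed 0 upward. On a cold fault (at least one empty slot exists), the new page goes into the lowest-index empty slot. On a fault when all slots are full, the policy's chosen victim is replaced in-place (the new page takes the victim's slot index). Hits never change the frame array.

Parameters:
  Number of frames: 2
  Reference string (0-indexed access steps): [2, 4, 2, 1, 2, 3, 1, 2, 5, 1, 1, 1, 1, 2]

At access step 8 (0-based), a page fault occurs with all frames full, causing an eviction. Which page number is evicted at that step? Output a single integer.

Step 0: ref 2 -> FAULT, frames=[2,-]
Step 1: ref 4 -> FAULT, frames=[2,4]
Step 2: ref 2 -> HIT, frames=[2,4]
Step 3: ref 1 -> FAULT, evict 4, frames=[2,1]
Step 4: ref 2 -> HIT, frames=[2,1]
Step 5: ref 3 -> FAULT, evict 2, frames=[3,1]
Step 6: ref 1 -> HIT, frames=[3,1]
Step 7: ref 2 -> FAULT, evict 3, frames=[2,1]
Step 8: ref 5 -> FAULT, evict 2, frames=[5,1]
At step 8: evicted page 2

Answer: 2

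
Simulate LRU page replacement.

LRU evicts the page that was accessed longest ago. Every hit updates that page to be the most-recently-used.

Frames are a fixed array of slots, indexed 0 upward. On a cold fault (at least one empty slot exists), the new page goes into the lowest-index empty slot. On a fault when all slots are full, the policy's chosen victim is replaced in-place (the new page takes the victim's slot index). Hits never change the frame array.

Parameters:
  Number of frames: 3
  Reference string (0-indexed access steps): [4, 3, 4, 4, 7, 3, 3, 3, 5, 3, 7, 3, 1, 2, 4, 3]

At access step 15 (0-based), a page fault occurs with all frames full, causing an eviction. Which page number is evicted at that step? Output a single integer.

Answer: 1

Derivation:
Step 0: ref 4 -> FAULT, frames=[4,-,-]
Step 1: ref 3 -> FAULT, frames=[4,3,-]
Step 2: ref 4 -> HIT, frames=[4,3,-]
Step 3: ref 4 -> HIT, frames=[4,3,-]
Step 4: ref 7 -> FAULT, frames=[4,3,7]
Step 5: ref 3 -> HIT, frames=[4,3,7]
Step 6: ref 3 -> HIT, frames=[4,3,7]
Step 7: ref 3 -> HIT, frames=[4,3,7]
Step 8: ref 5 -> FAULT, evict 4, frames=[5,3,7]
Step 9: ref 3 -> HIT, frames=[5,3,7]
Step 10: ref 7 -> HIT, frames=[5,3,7]
Step 11: ref 3 -> HIT, frames=[5,3,7]
Step 12: ref 1 -> FAULT, evict 5, frames=[1,3,7]
Step 13: ref 2 -> FAULT, evict 7, frames=[1,3,2]
Step 14: ref 4 -> FAULT, evict 3, frames=[1,4,2]
Step 15: ref 3 -> FAULT, evict 1, frames=[3,4,2]
At step 15: evicted page 1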